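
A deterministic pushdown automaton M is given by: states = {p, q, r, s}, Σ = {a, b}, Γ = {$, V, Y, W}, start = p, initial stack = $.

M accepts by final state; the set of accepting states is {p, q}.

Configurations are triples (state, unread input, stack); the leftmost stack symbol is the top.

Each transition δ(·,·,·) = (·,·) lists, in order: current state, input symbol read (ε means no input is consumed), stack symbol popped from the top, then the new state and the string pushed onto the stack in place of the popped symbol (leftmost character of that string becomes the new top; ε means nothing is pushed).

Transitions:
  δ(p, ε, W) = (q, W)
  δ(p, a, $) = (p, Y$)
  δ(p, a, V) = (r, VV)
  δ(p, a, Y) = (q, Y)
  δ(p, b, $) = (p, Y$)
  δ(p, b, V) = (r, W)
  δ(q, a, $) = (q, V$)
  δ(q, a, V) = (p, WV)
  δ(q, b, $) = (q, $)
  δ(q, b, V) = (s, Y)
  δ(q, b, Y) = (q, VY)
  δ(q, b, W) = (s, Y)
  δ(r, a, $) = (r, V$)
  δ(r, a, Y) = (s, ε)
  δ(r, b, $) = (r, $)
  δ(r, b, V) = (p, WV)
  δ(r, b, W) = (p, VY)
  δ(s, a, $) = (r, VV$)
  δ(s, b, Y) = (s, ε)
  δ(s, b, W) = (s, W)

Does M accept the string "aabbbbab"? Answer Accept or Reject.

Accept

(p, aabbbbab, $)
  read a, top $: go to p, push Y$ → (p, abbbbab, Y$)
  read a, top Y: go to q, push Y → (q, bbbbab, Y$)
  read b, top Y: go to q, push VY → (q, bbbab, VY$)
  read b, top V: go to s, push Y → (s, bbab, YY$)
  read b, top Y: go to s, push ε → (s, bab, Y$)
  read b, top Y: go to s, push ε → (s, ab, $)
  read a, top $: go to r, push VV$ → (r, b, VV$)
  read b, top V: go to p, push WV → (p, ε, WVV$)
All input consumed; state p ∈ F.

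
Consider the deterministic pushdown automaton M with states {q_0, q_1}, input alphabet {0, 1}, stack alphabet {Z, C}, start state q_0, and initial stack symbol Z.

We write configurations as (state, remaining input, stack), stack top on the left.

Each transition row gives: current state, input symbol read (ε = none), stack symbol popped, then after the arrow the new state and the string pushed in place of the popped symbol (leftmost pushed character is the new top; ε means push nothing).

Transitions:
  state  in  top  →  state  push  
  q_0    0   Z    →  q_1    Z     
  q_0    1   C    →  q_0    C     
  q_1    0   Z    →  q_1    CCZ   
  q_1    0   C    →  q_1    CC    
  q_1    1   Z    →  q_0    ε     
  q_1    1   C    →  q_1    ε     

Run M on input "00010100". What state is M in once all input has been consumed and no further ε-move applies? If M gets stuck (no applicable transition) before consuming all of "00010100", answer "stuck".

q_1

(q_0, 00010100, Z)
  read 0, top Z: go to q_1, push Z → (q_1, 0010100, Z)
  read 0, top Z: go to q_1, push CCZ → (q_1, 010100, CCZ)
  read 0, top C: go to q_1, push CC → (q_1, 10100, CCCZ)
  read 1, top C: go to q_1, push ε → (q_1, 0100, CCZ)
  read 0, top C: go to q_1, push CC → (q_1, 100, CCCZ)
  read 1, top C: go to q_1, push ε → (q_1, 00, CCZ)
  read 0, top C: go to q_1, push CC → (q_1, 0, CCCZ)
  read 0, top C: go to q_1, push CC → (q_1, ε, CCCCZ)
All input consumed; M is in state q_1.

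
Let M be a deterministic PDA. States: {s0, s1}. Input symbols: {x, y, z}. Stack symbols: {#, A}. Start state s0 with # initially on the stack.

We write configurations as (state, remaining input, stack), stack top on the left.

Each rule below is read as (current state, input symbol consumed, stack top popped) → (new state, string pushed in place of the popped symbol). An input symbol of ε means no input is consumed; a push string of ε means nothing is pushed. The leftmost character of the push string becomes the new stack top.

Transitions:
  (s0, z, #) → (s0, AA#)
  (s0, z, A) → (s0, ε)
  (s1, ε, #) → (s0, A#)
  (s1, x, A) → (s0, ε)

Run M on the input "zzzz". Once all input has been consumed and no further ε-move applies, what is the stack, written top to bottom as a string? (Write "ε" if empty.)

AA#

(s0, zzzz, #)
  read z, top #: go to s0, push AA# → (s0, zzz, AA#)
  read z, top A: go to s0, push ε → (s0, zz, A#)
  read z, top A: go to s0, push ε → (s0, z, #)
  read z, top #: go to s0, push AA# → (s0, ε, AA#)
All input consumed in state s0 with stack AA#.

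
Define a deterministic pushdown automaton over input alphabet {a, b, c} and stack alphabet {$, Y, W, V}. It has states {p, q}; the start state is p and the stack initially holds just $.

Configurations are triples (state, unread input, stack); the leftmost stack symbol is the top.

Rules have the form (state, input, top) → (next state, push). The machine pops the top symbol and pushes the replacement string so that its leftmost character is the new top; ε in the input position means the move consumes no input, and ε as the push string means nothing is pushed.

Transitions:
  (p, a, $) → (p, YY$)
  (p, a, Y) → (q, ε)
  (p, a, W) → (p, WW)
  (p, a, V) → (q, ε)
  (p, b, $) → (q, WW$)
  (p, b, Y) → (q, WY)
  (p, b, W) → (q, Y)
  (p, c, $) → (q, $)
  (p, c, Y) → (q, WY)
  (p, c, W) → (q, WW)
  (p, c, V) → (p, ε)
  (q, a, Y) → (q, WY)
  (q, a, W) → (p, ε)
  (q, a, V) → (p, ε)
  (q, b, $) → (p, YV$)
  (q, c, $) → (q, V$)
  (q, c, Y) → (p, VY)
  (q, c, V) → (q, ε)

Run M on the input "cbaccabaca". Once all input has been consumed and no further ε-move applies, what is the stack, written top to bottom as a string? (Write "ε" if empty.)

(p, cbaccabaca, $) ⊢ (q, baccabaca, $) ⊢ (p, accabaca, YV$) ⊢ (q, ccabaca, V$) ⊢ (q, cabaca, $) ⊢ (q, abaca, V$) ⊢ (p, baca, $) ⊢ (q, aca, WW$) ⊢ (p, ca, W$) ⊢ (q, a, WW$) ⊢ (p, ε, W$)
All input consumed in state p with stack W$.

W$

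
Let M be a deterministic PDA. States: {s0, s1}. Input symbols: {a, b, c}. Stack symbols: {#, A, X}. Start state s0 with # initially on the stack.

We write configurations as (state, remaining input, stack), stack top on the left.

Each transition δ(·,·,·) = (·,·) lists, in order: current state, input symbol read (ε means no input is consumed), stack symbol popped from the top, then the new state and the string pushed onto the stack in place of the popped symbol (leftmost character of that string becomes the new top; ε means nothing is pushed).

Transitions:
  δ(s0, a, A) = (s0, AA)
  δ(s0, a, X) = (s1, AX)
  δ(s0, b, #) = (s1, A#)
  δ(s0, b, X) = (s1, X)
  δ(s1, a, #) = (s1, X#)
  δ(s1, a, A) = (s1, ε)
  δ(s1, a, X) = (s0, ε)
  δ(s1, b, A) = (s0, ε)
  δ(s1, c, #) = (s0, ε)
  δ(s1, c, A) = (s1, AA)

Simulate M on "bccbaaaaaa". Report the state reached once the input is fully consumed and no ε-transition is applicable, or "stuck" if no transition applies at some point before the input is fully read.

(s0, bccbaaaaaa, #) ⊢ (s1, ccbaaaaaa, A#) ⊢ (s1, cbaaaaaa, AA#) ⊢ (s1, baaaaaa, AAA#) ⊢ (s0, aaaaaa, AA#) ⊢ (s0, aaaaa, AAA#) ⊢ (s0, aaaa, AAAA#) ⊢ (s0, aaa, AAAAA#) ⊢ (s0, aa, AAAAAA#) ⊢ (s0, a, AAAAAAA#) ⊢ (s0, ε, AAAAAAAA#)
All input consumed; M is in state s0.

s0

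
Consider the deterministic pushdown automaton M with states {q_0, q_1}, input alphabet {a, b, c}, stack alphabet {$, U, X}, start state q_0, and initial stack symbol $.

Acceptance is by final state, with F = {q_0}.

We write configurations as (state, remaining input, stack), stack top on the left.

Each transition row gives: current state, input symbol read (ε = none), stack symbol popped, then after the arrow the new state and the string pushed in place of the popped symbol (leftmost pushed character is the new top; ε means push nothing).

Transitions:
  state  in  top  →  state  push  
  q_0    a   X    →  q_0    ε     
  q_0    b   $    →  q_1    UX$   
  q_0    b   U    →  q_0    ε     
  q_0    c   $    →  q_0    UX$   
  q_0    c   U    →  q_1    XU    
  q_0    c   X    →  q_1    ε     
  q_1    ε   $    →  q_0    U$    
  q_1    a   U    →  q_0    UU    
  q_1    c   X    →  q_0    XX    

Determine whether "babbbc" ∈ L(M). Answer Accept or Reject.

(q_0, babbbc, $)
  read b, top $: go to q_1, push UX$ → (q_1, abbbc, UX$)
  read a, top U: go to q_0, push UU → (q_0, bbbc, UUX$)
  read b, top U: go to q_0, push ε → (q_0, bbc, UX$)
  read b, top U: go to q_0, push ε → (q_0, bc, X$)
No transition applies at (q_0, bc, X$); input not fully consumed.

Reject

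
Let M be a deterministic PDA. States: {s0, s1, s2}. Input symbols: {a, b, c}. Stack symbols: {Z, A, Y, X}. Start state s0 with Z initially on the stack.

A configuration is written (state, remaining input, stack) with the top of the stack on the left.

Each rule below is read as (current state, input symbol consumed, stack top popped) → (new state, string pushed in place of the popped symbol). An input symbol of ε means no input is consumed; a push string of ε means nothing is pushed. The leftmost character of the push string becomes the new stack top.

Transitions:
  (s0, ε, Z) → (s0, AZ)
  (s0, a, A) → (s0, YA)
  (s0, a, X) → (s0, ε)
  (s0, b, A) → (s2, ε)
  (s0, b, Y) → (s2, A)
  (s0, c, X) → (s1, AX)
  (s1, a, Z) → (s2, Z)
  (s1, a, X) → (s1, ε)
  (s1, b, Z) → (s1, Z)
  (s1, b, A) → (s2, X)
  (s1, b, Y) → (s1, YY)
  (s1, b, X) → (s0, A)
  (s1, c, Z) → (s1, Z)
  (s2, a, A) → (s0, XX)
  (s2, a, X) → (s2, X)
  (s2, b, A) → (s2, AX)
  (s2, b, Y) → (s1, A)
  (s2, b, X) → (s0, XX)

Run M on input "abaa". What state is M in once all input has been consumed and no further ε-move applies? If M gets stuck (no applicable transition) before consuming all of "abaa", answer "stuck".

(s0, abaa, Z) ⊢ (s0, abaa, AZ) ⊢ (s0, baa, YAZ) ⊢ (s2, aa, AAZ) ⊢ (s0, a, XXAZ) ⊢ (s0, ε, XAZ)
All input consumed; M is in state s0.

s0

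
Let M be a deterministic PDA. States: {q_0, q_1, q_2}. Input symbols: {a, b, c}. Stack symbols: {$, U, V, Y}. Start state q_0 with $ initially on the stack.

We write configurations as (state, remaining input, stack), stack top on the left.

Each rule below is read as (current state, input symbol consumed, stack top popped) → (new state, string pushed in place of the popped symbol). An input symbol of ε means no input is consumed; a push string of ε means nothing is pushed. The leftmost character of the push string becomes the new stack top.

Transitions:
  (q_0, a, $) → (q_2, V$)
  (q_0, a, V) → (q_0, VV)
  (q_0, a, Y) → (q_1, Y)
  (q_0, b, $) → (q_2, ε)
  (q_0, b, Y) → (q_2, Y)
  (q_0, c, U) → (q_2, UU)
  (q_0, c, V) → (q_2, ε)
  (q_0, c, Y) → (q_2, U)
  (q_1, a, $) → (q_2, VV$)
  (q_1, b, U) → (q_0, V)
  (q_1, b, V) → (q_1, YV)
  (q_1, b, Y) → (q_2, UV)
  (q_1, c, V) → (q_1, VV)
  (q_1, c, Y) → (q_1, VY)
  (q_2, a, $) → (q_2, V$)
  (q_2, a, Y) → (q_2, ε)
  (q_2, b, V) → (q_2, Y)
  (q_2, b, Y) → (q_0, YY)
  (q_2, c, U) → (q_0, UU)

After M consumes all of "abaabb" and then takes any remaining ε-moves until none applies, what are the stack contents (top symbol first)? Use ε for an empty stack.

YY$

(q_0, abaabb, $) ⊢ (q_2, baabb, V$) ⊢ (q_2, aabb, Y$) ⊢ (q_2, abb, $) ⊢ (q_2, bb, V$) ⊢ (q_2, b, Y$) ⊢ (q_0, ε, YY$)
All input consumed in state q_0 with stack YY$.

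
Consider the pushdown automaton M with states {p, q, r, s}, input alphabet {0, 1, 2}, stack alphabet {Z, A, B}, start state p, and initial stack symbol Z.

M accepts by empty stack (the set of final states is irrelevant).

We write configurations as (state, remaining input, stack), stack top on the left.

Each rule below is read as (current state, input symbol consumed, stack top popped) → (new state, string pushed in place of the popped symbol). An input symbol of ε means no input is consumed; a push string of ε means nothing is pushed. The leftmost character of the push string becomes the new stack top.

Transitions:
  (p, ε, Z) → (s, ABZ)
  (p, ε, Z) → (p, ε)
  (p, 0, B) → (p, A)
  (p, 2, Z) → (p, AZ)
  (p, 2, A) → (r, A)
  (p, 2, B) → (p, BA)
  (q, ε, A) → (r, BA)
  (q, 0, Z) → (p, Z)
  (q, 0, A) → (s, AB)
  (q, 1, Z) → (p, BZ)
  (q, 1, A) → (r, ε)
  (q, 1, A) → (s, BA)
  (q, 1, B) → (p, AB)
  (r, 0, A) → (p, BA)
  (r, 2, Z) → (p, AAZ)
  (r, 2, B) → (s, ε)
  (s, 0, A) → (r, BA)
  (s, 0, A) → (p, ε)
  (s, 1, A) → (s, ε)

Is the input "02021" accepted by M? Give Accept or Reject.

No computation consumes all input and empties the stack.

Reject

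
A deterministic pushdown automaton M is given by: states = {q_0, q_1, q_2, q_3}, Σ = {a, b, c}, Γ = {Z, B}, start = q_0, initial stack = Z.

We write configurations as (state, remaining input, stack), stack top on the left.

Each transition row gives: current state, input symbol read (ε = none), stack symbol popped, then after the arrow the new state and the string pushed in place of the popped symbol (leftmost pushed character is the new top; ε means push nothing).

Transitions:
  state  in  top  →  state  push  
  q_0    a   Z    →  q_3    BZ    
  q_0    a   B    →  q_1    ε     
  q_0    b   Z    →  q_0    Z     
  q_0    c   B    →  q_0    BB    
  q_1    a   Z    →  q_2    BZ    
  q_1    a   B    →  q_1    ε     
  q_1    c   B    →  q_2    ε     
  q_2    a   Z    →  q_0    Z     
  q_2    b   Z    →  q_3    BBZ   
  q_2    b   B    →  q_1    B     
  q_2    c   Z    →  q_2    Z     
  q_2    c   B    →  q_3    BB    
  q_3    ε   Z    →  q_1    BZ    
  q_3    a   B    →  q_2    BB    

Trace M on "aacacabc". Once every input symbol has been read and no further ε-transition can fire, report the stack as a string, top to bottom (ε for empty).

(q_0, aacacabc, Z) ⊢ (q_3, acacabc, BZ) ⊢ (q_2, cacabc, BBZ) ⊢ (q_3, acabc, BBBZ) ⊢ (q_2, cabc, BBBBZ) ⊢ (q_3, abc, BBBBBZ) ⊢ (q_2, bc, BBBBBBZ) ⊢ (q_1, c, BBBBBBZ) ⊢ (q_2, ε, BBBBBZ)
All input consumed in state q_2 with stack BBBBBZ.

BBBBBZ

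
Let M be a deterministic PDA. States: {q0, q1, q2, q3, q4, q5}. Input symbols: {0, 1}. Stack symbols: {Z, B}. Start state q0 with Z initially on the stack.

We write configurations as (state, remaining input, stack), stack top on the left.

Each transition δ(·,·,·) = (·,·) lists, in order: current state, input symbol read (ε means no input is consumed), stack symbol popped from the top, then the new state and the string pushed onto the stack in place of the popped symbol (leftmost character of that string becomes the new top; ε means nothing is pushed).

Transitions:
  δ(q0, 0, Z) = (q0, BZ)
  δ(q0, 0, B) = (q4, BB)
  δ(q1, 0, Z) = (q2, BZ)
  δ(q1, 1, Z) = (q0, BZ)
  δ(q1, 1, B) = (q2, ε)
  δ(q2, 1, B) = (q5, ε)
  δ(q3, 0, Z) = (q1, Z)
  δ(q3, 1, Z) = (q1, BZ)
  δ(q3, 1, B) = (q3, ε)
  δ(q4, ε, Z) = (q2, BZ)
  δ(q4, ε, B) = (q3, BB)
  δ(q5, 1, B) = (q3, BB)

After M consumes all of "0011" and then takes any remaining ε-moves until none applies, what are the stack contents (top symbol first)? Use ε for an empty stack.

(q0, 0011, Z)
  read 0, top Z: go to q0, push BZ → (q0, 011, BZ)
  read 0, top B: go to q4, push BB → (q4, 11, BBZ)
  ε-move, top B: go to q3, push BB → (q3, 11, BBBZ)
  read 1, top B: go to q3, push ε → (q3, 1, BBZ)
  read 1, top B: go to q3, push ε → (q3, ε, BZ)
All input consumed in state q3 with stack BZ.

BZ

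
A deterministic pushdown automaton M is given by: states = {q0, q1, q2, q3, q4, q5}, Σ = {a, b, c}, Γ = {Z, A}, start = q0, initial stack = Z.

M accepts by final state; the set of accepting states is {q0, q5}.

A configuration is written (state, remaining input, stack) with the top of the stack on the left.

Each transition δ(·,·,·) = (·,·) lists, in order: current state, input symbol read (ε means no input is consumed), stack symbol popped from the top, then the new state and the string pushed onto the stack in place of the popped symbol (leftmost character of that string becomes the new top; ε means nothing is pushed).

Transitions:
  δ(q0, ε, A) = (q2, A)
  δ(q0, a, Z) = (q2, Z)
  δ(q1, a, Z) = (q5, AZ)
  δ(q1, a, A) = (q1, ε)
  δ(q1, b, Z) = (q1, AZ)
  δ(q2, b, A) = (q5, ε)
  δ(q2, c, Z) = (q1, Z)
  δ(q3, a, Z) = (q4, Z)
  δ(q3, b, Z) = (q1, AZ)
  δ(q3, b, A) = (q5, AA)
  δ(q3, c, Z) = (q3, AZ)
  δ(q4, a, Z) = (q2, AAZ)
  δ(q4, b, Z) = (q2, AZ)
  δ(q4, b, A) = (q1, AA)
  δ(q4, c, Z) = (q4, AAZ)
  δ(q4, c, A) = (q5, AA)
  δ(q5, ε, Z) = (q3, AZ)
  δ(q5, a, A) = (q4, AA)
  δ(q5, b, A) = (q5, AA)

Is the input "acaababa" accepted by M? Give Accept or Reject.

Reject

(q0, acaababa, Z)
  read a, top Z: go to q2, push Z → (q2, caababa, Z)
  read c, top Z: go to q1, push Z → (q1, aababa, Z)
  read a, top Z: go to q5, push AZ → (q5, ababa, AZ)
  read a, top A: go to q4, push AA → (q4, baba, AAZ)
  read b, top A: go to q1, push AA → (q1, aba, AAAZ)
  read a, top A: go to q1, push ε → (q1, ba, AAZ)
No transition applies at (q1, ba, AAZ); input not fully consumed.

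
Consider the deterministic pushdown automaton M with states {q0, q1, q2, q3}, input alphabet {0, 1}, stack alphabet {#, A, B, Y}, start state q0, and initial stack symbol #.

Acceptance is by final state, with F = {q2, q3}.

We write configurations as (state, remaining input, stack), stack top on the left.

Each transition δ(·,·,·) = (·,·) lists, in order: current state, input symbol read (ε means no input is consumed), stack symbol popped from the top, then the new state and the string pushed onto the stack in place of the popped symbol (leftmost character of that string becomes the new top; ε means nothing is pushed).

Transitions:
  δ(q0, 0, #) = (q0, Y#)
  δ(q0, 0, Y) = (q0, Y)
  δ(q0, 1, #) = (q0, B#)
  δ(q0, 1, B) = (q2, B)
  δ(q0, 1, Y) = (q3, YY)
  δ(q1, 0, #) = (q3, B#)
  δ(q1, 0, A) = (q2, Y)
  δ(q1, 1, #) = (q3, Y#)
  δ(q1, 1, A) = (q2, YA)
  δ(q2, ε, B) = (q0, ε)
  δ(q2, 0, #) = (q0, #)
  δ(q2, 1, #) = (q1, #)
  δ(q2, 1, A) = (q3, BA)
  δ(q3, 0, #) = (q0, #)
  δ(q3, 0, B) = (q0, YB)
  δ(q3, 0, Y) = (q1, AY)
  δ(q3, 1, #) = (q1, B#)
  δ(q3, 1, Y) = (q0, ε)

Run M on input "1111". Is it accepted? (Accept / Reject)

Accept

(q0, 1111, #) ⊢ (q0, 111, B#) ⊢ (q2, 11, B#) ⊢ (q0, 11, #) ⊢ (q0, 1, B#) ⊢ (q2, ε, B#)
All input consumed; state q2 ∈ F.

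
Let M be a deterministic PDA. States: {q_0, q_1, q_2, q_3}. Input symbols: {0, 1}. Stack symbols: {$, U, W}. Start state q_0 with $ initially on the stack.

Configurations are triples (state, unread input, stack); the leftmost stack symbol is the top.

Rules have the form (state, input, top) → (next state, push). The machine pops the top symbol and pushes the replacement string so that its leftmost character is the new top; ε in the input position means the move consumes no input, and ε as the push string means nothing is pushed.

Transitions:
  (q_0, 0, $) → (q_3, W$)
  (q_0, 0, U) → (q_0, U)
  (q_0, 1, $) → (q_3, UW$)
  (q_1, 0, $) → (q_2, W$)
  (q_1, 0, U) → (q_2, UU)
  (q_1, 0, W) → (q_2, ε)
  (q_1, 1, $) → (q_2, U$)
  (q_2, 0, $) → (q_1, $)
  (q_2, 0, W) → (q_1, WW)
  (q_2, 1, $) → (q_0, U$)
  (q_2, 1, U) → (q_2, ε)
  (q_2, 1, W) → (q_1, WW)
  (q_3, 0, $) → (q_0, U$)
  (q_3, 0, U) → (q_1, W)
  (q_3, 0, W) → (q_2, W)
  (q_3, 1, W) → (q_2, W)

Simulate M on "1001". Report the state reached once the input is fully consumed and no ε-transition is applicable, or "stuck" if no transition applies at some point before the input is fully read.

(q_0, 1001, $)
  read 1, top $: go to q_3, push UW$ → (q_3, 001, UW$)
  read 0, top U: go to q_1, push W → (q_1, 01, WW$)
  read 0, top W: go to q_2, push ε → (q_2, 1, W$)
  read 1, top W: go to q_1, push WW → (q_1, ε, WW$)
All input consumed; M is in state q_1.

q_1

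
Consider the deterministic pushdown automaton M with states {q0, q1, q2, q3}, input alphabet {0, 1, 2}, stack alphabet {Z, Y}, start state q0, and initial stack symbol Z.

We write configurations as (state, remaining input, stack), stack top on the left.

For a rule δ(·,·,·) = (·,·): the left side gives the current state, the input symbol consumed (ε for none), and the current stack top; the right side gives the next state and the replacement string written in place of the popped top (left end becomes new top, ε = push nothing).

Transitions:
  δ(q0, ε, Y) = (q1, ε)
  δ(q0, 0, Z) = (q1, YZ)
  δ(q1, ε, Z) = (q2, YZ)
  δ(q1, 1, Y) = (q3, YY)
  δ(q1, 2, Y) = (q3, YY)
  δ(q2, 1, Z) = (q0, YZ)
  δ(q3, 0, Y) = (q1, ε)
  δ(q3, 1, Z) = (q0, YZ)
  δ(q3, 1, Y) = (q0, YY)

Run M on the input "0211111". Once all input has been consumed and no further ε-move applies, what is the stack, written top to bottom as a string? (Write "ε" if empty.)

(q0, 0211111, Z)
  read 0, top Z: go to q1, push YZ → (q1, 211111, YZ)
  read 2, top Y: go to q3, push YY → (q3, 11111, YYZ)
  read 1, top Y: go to q0, push YY → (q0, 1111, YYYZ)
  ε-move, top Y: go to q1, push ε → (q1, 1111, YYZ)
  read 1, top Y: go to q3, push YY → (q3, 111, YYYZ)
  read 1, top Y: go to q0, push YY → (q0, 11, YYYYZ)
  ε-move, top Y: go to q1, push ε → (q1, 11, YYYZ)
  read 1, top Y: go to q3, push YY → (q3, 1, YYYYZ)
  read 1, top Y: go to q0, push YY → (q0, ε, YYYYYZ)
  ε-move, top Y: go to q1, push ε → (q1, ε, YYYYZ)
All input consumed in state q1 with stack YYYYZ.

YYYYZ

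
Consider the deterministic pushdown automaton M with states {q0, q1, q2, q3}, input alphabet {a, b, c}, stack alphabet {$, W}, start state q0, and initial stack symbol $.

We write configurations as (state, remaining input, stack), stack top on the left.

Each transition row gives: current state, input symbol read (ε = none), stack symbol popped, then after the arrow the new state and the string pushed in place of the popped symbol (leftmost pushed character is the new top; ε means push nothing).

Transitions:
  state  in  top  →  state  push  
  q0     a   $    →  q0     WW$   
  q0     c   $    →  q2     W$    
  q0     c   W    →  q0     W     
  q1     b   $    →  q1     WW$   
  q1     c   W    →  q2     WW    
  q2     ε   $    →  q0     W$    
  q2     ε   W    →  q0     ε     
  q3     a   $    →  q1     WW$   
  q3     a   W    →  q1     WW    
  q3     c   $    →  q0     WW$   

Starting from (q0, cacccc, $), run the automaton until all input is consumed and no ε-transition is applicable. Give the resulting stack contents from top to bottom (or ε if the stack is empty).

WW$

(q0, cacccc, $)
  read c, top $: go to q2, push W$ → (q2, acccc, W$)
  ε-move, top W: go to q0, push ε → (q0, acccc, $)
  read a, top $: go to q0, push WW$ → (q0, cccc, WW$)
  read c, top W: go to q0, push W → (q0, ccc, WW$)
  read c, top W: go to q0, push W → (q0, cc, WW$)
  read c, top W: go to q0, push W → (q0, c, WW$)
  read c, top W: go to q0, push W → (q0, ε, WW$)
All input consumed in state q0 with stack WW$.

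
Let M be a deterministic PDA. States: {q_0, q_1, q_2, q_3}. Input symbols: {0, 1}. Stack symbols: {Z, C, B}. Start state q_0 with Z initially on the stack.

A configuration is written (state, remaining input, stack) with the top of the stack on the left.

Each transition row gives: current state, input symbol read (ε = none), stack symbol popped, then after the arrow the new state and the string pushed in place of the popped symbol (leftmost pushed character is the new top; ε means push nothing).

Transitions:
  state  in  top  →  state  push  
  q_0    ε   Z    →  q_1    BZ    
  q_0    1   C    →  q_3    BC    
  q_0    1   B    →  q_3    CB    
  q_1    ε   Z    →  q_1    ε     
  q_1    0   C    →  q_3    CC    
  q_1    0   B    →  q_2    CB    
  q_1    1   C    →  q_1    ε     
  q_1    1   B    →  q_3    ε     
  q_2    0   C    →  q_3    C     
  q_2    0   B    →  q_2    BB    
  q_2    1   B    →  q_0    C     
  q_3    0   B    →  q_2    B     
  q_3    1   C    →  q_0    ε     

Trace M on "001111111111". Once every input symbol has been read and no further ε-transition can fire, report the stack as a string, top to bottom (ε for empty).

CBZ

(q_0, 001111111111, Z) ⊢ (q_1, 001111111111, BZ) ⊢ (q_2, 01111111111, CBZ) ⊢ (q_3, 1111111111, CBZ) ⊢ (q_0, 111111111, BZ) ⊢ (q_3, 11111111, CBZ) ⊢ (q_0, 1111111, BZ) ⊢ (q_3, 111111, CBZ) ⊢ (q_0, 11111, BZ) ⊢ (q_3, 1111, CBZ) ⊢ (q_0, 111, BZ) ⊢ (q_3, 11, CBZ) ⊢ (q_0, 1, BZ) ⊢ (q_3, ε, CBZ)
All input consumed in state q_3 with stack CBZ.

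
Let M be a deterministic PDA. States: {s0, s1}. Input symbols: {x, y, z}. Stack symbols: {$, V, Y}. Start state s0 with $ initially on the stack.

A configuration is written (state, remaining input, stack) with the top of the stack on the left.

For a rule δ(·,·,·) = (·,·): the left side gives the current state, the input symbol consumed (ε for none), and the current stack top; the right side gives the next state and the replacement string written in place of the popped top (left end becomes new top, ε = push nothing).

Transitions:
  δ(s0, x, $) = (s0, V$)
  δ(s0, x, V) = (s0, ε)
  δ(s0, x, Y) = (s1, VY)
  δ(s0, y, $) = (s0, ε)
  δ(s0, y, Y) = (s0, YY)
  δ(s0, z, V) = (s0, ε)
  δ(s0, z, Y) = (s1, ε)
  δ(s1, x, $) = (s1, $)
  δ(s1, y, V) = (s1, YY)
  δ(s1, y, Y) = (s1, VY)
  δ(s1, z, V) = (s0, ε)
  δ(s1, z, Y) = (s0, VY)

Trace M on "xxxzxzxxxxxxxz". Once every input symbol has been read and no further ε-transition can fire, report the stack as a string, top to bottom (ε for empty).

(s0, xxxzxzxxxxxxxz, $)
  read x, top $: go to s0, push V$ → (s0, xxzxzxxxxxxxz, V$)
  read x, top V: go to s0, push ε → (s0, xzxzxxxxxxxz, $)
  read x, top $: go to s0, push V$ → (s0, zxzxxxxxxxz, V$)
  read z, top V: go to s0, push ε → (s0, xzxxxxxxxz, $)
  read x, top $: go to s0, push V$ → (s0, zxxxxxxxz, V$)
  read z, top V: go to s0, push ε → (s0, xxxxxxxz, $)
  read x, top $: go to s0, push V$ → (s0, xxxxxxz, V$)
  read x, top V: go to s0, push ε → (s0, xxxxxz, $)
  read x, top $: go to s0, push V$ → (s0, xxxxz, V$)
  read x, top V: go to s0, push ε → (s0, xxxz, $)
  read x, top $: go to s0, push V$ → (s0, xxz, V$)
  read x, top V: go to s0, push ε → (s0, xz, $)
  read x, top $: go to s0, push V$ → (s0, z, V$)
  read z, top V: go to s0, push ε → (s0, ε, $)
All input consumed in state s0 with stack $.

$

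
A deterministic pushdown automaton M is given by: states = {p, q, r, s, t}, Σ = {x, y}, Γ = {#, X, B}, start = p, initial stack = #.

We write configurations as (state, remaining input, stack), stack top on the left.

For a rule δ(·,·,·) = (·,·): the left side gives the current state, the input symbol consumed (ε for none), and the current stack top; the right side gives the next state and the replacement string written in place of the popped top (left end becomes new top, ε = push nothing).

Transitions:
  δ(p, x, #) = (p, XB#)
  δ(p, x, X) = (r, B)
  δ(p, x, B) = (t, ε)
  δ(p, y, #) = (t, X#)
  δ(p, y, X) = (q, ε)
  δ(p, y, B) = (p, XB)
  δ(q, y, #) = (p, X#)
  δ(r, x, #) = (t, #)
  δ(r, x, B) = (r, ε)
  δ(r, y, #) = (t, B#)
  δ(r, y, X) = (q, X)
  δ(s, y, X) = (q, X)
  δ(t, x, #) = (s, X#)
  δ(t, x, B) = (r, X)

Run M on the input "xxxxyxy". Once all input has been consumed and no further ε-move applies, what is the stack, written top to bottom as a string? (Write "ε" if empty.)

(p, xxxxyxy, #) ⊢ (p, xxxyxy, XB#) ⊢ (r, xxyxy, BB#) ⊢ (r, xyxy, B#) ⊢ (r, yxy, #) ⊢ (t, xy, B#) ⊢ (r, y, X#) ⊢ (q, ε, X#)
All input consumed in state q with stack X#.

X#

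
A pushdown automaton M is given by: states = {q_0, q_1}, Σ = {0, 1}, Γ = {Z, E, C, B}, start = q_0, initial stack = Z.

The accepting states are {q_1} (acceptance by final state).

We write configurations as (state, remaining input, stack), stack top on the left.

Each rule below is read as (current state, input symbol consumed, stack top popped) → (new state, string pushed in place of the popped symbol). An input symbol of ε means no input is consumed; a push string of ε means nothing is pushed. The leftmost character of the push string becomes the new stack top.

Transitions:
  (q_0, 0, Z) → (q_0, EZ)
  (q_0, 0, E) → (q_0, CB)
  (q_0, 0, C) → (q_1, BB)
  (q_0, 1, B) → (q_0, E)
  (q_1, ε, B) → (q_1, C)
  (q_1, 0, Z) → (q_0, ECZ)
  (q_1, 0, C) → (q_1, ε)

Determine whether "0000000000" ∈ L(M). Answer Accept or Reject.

Accept

One accepting computation: (q_0, 0000000000, Z) ⊢ (q_0, 000000000, EZ) ⊢ (q_0, 00000000, CBZ) ⊢ (q_1, 0000000, BBBZ) ⊢ (q_1, 0000000, CBBZ) ⊢ (q_1, 000000, BBZ) ⊢ (q_1, 000000, CBZ) ⊢ (q_1, 00000, BZ) ⊢ (q_1, 00000, CZ) ⊢ (q_1, 0000, Z) ⊢ (q_0, 000, ECZ) ⊢ (q_0, 00, CBCZ) ⊢ (q_1, 0, BBBCZ) ⊢ (q_1, 0, CBBCZ) ⊢ (q_1, ε, BBCZ)
All input consumed and state q_1 ∈ F.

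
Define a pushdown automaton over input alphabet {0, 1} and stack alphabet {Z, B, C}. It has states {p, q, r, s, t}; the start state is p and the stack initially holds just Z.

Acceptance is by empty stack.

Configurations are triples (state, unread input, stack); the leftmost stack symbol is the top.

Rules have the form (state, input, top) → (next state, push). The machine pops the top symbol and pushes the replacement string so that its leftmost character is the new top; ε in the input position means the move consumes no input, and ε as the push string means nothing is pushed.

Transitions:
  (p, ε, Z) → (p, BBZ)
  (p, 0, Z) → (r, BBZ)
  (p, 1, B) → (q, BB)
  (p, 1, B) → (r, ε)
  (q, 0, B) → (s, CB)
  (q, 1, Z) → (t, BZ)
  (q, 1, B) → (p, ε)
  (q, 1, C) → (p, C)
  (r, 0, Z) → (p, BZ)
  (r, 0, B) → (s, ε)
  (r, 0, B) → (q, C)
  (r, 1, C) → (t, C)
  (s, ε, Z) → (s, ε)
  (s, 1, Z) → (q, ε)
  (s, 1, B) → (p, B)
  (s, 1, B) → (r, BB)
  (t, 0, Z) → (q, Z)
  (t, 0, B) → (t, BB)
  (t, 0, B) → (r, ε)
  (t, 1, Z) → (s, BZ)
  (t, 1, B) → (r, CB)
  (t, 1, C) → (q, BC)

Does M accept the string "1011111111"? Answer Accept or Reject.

Reject

No computation consumes all input and empties the stack.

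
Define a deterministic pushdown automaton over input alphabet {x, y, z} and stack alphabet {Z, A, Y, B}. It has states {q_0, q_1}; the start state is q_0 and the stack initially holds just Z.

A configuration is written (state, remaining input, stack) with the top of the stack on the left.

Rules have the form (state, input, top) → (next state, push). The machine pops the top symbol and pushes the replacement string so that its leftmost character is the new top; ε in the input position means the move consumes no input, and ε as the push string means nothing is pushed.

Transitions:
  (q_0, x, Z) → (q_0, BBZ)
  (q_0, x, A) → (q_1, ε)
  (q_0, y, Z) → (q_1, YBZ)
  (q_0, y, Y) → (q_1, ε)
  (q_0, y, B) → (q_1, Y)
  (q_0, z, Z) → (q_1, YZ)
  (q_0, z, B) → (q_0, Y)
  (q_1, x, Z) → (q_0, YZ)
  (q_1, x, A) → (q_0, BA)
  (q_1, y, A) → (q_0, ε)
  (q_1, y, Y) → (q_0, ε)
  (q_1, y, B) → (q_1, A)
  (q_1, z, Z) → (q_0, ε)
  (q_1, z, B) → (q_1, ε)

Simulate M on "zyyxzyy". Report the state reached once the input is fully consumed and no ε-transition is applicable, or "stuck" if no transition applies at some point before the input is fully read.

stuck

(q_0, zyyxzyy, Z)
  read z, top Z: go to q_1, push YZ → (q_1, yyxzyy, YZ)
  read y, top Y: go to q_0, push ε → (q_0, yxzyy, Z)
  read y, top Z: go to q_1, push YBZ → (q_1, xzyy, YBZ)
No transition for (q_1, x, top Y); M blocks with input xzyy remaining.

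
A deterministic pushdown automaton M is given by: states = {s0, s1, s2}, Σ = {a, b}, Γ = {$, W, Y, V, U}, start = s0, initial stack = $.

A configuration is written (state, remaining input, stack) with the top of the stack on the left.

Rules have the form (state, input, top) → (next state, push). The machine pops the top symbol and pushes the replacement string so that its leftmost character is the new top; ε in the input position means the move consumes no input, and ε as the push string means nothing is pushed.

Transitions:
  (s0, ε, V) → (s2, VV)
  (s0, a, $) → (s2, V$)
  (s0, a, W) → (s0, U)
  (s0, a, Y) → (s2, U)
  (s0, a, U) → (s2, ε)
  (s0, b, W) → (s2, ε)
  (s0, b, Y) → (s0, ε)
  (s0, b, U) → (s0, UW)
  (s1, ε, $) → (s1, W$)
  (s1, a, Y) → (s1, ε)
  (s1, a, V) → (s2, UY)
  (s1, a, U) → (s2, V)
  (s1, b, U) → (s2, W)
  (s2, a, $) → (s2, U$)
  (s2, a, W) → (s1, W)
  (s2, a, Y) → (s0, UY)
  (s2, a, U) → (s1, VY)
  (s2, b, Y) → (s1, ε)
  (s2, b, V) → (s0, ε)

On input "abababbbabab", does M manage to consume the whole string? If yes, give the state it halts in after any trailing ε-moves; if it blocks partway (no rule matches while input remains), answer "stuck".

(s0, abababbbabab, $)
  read a, top $: go to s2, push V$ → (s2, bababbbabab, V$)
  read b, top V: go to s0, push ε → (s0, ababbbabab, $)
  read a, top $: go to s2, push V$ → (s2, babbbabab, V$)
  read b, top V: go to s0, push ε → (s0, abbbabab, $)
  read a, top $: go to s2, push V$ → (s2, bbbabab, V$)
  read b, top V: go to s0, push ε → (s0, bbabab, $)
No transition for (s0, b, top $); M blocks with input bbabab remaining.

stuck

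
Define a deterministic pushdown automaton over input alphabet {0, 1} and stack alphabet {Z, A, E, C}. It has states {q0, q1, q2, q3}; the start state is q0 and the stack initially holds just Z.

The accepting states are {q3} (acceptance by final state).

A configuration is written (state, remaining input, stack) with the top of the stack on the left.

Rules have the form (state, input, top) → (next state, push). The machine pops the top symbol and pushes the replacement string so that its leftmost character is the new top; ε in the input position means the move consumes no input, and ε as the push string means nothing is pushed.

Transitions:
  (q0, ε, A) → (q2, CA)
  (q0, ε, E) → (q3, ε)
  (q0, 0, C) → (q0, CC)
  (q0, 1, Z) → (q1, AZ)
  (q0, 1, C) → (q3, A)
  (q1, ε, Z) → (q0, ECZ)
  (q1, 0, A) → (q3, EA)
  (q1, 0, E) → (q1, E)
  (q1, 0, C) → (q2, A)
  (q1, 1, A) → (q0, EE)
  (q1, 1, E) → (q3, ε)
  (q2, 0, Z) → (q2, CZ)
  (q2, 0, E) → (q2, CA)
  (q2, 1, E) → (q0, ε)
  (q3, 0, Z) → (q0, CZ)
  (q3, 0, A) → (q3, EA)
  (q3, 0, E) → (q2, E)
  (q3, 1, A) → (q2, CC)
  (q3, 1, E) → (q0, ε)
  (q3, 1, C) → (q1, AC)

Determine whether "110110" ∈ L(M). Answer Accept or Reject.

(q0, 110110, Z)
  read 1, top Z: go to q1, push AZ → (q1, 10110, AZ)
  read 1, top A: go to q0, push EE → (q0, 0110, EEZ)
  ε-move, top E: go to q3, push ε → (q3, 0110, EZ)
  read 0, top E: go to q2, push E → (q2, 110, EZ)
  read 1, top E: go to q0, push ε → (q0, 10, Z)
  read 1, top Z: go to q1, push AZ → (q1, 0, AZ)
  read 0, top A: go to q3, push EA → (q3, ε, EAZ)
All input consumed; state q3 ∈ F.

Accept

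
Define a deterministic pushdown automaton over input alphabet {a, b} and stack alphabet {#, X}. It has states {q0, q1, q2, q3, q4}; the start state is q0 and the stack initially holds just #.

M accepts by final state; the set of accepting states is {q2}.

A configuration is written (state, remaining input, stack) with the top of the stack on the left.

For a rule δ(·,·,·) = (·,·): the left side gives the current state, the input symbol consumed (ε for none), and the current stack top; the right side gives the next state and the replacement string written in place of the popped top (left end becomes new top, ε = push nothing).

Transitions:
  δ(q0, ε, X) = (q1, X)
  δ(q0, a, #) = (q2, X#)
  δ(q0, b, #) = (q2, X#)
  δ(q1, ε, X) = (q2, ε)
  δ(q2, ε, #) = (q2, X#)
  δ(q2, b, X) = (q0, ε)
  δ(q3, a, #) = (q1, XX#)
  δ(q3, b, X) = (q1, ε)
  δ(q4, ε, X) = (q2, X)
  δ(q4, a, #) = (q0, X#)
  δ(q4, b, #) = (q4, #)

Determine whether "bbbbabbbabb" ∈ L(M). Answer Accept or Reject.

Accept

(q0, bbbbabbbabb, #)
  read b, top #: go to q2, push X# → (q2, bbbabbbabb, X#)
  read b, top X: go to q0, push ε → (q0, bbabbbabb, #)
  read b, top #: go to q2, push X# → (q2, babbbabb, X#)
  read b, top X: go to q0, push ε → (q0, abbbabb, #)
  read a, top #: go to q2, push X# → (q2, bbbabb, X#)
  read b, top X: go to q0, push ε → (q0, bbabb, #)
  read b, top #: go to q2, push X# → (q2, babb, X#)
  read b, top X: go to q0, push ε → (q0, abb, #)
  read a, top #: go to q2, push X# → (q2, bb, X#)
  read b, top X: go to q0, push ε → (q0, b, #)
  read b, top #: go to q2, push X# → (q2, ε, X#)
All input consumed; state q2 ∈ F.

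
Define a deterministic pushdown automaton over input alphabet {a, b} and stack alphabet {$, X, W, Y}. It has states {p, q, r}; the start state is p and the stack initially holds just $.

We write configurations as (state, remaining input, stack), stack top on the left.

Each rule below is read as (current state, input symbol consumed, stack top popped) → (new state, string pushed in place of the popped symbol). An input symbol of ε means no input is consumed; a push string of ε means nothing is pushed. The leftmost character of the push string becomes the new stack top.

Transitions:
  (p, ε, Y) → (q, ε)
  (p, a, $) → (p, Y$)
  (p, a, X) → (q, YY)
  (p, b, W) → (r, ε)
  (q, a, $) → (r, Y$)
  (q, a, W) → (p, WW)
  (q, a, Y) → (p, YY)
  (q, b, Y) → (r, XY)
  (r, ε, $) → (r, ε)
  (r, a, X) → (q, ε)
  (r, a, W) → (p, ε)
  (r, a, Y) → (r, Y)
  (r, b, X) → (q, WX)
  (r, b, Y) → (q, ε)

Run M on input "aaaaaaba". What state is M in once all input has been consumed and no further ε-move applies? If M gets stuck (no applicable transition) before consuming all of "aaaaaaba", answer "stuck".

(p, aaaaaaba, $)
  read a, top $: go to p, push Y$ → (p, aaaaaba, Y$)
  ε-move, top Y: go to q, push ε → (q, aaaaaba, $)
  read a, top $: go to r, push Y$ → (r, aaaaba, Y$)
  read a, top Y: go to r, push Y → (r, aaaba, Y$)
  read a, top Y: go to r, push Y → (r, aaba, Y$)
  read a, top Y: go to r, push Y → (r, aba, Y$)
  read a, top Y: go to r, push Y → (r, ba, Y$)
  read b, top Y: go to q, push ε → (q, a, $)
  read a, top $: go to r, push Y$ → (r, ε, Y$)
All input consumed; M is in state r.

r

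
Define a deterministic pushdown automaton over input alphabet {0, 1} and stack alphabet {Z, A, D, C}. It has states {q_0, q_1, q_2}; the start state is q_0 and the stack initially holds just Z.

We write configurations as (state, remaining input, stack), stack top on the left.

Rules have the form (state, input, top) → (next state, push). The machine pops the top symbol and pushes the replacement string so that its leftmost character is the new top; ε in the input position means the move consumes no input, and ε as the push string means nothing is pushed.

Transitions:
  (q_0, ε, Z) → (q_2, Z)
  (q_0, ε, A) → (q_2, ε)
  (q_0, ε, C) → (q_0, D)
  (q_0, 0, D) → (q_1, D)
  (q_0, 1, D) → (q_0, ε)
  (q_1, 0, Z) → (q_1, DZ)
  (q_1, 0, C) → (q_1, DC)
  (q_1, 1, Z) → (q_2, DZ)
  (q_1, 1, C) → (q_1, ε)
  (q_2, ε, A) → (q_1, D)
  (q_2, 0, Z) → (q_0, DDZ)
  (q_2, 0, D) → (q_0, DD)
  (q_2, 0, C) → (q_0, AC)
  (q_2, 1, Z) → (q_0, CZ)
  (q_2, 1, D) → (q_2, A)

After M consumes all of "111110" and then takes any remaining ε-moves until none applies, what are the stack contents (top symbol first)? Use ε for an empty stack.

DZ

(q_0, 111110, Z)
  ε-move, top Z: go to q_2, push Z → (q_2, 111110, Z)
  read 1, top Z: go to q_0, push CZ → (q_0, 11110, CZ)
  ε-move, top C: go to q_0, push D → (q_0, 11110, DZ)
  read 1, top D: go to q_0, push ε → (q_0, 1110, Z)
  ε-move, top Z: go to q_2, push Z → (q_2, 1110, Z)
  read 1, top Z: go to q_0, push CZ → (q_0, 110, CZ)
  ε-move, top C: go to q_0, push D → (q_0, 110, DZ)
  read 1, top D: go to q_0, push ε → (q_0, 10, Z)
  ε-move, top Z: go to q_2, push Z → (q_2, 10, Z)
  read 1, top Z: go to q_0, push CZ → (q_0, 0, CZ)
  ε-move, top C: go to q_0, push D → (q_0, 0, DZ)
  read 0, top D: go to q_1, push D → (q_1, ε, DZ)
All input consumed in state q_1 with stack DZ.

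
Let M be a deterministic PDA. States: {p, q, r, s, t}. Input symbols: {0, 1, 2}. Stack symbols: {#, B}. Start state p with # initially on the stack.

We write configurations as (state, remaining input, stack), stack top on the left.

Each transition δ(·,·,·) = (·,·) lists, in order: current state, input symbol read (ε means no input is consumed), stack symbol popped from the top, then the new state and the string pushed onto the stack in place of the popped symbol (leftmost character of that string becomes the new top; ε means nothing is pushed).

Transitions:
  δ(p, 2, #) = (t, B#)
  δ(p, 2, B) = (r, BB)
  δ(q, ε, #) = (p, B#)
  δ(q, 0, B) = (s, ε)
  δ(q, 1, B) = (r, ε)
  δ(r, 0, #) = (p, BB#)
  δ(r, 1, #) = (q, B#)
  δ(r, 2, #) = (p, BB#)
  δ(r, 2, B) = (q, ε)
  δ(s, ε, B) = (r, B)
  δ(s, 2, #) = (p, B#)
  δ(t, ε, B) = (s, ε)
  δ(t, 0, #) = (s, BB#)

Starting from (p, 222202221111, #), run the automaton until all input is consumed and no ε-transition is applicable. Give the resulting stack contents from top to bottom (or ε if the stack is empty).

B#

(p, 222202221111, #)
  read 2, top #: go to t, push B# → (t, 22202221111, B#)
  ε-move, top B: go to s, push ε → (s, 22202221111, #)
  read 2, top #: go to p, push B# → (p, 2202221111, B#)
  read 2, top B: go to r, push BB → (r, 202221111, BB#)
  read 2, top B: go to q, push ε → (q, 02221111, B#)
  read 0, top B: go to s, push ε → (s, 2221111, #)
  read 2, top #: go to p, push B# → (p, 221111, B#)
  read 2, top B: go to r, push BB → (r, 21111, BB#)
  read 2, top B: go to q, push ε → (q, 1111, B#)
  read 1, top B: go to r, push ε → (r, 111, #)
  read 1, top #: go to q, push B# → (q, 11, B#)
  read 1, top B: go to r, push ε → (r, 1, #)
  read 1, top #: go to q, push B# → (q, ε, B#)
All input consumed in state q with stack B#.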